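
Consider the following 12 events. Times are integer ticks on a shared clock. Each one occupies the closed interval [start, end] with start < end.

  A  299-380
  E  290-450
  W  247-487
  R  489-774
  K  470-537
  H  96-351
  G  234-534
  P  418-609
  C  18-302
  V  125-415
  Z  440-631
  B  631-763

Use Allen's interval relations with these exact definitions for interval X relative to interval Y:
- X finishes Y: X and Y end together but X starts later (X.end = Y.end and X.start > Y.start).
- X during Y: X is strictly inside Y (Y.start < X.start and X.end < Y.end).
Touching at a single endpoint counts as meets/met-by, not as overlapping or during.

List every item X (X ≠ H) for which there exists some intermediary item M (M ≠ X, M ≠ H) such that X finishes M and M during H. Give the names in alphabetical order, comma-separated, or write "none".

Target H = [96, 351].
Intermediaries M with M during H: none.
Union: none.

none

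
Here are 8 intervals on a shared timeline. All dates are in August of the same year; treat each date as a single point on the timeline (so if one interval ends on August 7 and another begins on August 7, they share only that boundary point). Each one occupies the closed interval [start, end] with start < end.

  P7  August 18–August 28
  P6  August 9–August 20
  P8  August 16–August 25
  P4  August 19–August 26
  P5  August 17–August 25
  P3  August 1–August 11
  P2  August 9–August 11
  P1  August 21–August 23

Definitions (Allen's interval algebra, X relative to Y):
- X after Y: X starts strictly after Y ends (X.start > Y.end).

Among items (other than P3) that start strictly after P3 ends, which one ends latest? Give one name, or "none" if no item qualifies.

P7

Target P3 = [August 1, August 11].
P1 [August 21, August 23] → after → candidate.
P2 [August 9, August 11] → finishes → excluded.
P4 [August 19, August 26] → after → candidate.
P5 [August 17, August 25] → after → candidate.
P6 [August 9, August 20] → overlapped-by → excluded.
P7 [August 18, August 28] → after → candidate.
P8 [August 16, August 25] → after → candidate.
Among candidates, latest end is August 28 → P7.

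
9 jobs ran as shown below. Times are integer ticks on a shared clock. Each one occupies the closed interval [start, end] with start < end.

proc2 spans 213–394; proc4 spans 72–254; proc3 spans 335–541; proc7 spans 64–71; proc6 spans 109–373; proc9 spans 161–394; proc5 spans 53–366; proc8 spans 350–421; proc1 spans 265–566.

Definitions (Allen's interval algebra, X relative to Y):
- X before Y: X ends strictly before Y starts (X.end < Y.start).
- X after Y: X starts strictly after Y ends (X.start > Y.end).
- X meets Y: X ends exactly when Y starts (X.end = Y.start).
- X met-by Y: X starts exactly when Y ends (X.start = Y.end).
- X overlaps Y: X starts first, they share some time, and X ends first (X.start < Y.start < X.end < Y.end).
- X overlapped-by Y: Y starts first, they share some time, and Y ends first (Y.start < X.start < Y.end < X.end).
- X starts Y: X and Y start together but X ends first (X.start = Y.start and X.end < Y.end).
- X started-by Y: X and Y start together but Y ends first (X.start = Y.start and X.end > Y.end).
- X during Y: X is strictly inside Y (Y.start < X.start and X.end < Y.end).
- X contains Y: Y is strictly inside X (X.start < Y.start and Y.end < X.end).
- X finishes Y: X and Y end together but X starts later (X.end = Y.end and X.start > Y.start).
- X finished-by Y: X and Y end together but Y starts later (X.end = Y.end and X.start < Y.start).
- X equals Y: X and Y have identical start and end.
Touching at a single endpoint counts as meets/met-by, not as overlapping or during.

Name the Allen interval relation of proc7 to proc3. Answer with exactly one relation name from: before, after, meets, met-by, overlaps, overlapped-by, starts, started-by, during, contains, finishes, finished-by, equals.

before

proc7 = [64, 71]; proc3 = [335, 541].
Compare endpoints: proc7.start < proc3.start, proc7.start < proc3.end, proc7.end < proc3.start, proc7.end < proc3.end.
That pattern is 'before'.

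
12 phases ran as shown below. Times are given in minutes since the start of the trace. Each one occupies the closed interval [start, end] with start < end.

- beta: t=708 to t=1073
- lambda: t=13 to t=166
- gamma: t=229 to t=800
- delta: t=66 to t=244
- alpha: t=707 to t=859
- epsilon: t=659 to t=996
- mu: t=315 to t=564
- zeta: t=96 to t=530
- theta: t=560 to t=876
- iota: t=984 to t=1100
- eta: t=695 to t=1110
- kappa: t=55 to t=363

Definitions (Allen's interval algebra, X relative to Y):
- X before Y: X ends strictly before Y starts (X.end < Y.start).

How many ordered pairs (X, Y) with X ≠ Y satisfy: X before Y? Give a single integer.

35

Checking all 132 ordered pairs for relation 'before'; matching pairs in alphabetical order:
(alpha, iota): alpha before iota ✓
(delta, alpha): delta before alpha ✓
(delta, beta): delta before beta ✓
(delta, epsilon): delta before epsilon ✓
(delta, eta): delta before eta ✓
(delta, iota): delta before iota ✓
(delta, mu): delta before mu ✓
(delta, theta): delta before theta ✓
(gamma, iota): gamma before iota ✓
(kappa, alpha): kappa before alpha ✓
(kappa, beta): kappa before beta ✓
(kappa, epsilon): kappa before epsilon ✓
(kappa, eta): kappa before eta ✓
(kappa, iota): kappa before iota ✓
(kappa, theta): kappa before theta ✓
(lambda, alpha): lambda before alpha ✓
(lambda, beta): lambda before beta ✓
(lambda, epsilon): lambda before epsilon ✓
(lambda, eta): lambda before eta ✓
(lambda, gamma): lambda before gamma ✓
(lambda, iota): lambda before iota ✓
(lambda, mu): lambda before mu ✓
(lambda, theta): lambda before theta ✓
(mu, alpha): mu before alpha ✓
... plus 11 further pairs not listed.
Count: 35.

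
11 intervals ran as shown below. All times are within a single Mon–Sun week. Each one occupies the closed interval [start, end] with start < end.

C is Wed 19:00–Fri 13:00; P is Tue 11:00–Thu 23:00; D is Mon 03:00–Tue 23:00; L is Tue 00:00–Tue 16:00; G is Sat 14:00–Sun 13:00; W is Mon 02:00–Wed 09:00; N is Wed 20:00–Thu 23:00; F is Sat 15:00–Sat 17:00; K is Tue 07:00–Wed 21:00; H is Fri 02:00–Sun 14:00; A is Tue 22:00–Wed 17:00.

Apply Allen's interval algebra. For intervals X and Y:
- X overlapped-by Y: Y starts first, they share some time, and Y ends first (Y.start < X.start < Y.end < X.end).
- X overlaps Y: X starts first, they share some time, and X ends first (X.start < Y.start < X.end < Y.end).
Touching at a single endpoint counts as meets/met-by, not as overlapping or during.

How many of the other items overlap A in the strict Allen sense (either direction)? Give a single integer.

2

Target A = [Tue 22:00, Wed 17:00].
C [Wed 19:00, Fri 13:00] → after → no.
D [Mon 03:00, Tue 23:00] → overlaps → counts.
F [Sat 15:00, Sat 17:00] → after → no.
G [Sat 14:00, Sun 13:00] → after → no.
H [Fri 02:00, Sun 14:00] → after → no.
K [Tue 07:00, Wed 21:00] → contains → no.
L [Tue 00:00, Tue 16:00] → before → no.
N [Wed 20:00, Thu 23:00] → after → no.
P [Tue 11:00, Thu 23:00] → contains → no.
W [Mon 02:00, Wed 09:00] → overlaps → counts.
Total: 2.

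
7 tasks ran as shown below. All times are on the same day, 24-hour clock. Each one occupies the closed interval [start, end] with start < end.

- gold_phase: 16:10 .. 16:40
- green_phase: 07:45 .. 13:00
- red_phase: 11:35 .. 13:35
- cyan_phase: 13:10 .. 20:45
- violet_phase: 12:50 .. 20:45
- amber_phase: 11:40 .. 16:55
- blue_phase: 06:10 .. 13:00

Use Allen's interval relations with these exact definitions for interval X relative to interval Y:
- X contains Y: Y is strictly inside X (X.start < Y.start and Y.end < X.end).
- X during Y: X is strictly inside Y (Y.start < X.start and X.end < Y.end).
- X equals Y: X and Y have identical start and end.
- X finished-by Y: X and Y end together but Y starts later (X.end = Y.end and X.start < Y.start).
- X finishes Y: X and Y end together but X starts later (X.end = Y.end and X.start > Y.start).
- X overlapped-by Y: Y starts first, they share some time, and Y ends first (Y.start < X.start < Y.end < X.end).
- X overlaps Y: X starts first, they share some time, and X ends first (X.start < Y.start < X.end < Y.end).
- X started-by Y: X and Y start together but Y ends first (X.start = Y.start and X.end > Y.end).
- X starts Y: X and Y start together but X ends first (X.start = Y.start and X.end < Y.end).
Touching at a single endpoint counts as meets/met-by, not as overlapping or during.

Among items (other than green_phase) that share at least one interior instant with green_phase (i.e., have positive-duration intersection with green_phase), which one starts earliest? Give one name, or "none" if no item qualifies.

Target green_phase = [07:45, 13:00].
amber_phase [11:40, 16:55] → overlapped-by → candidate.
blue_phase [06:10, 13:00] → finished-by → candidate.
cyan_phase [13:10, 20:45] → after → excluded.
gold_phase [16:10, 16:40] → after → excluded.
red_phase [11:35, 13:35] → overlapped-by → candidate.
violet_phase [12:50, 20:45] → overlapped-by → candidate.
Among candidates, earliest start is 06:10 → blue_phase.

blue_phase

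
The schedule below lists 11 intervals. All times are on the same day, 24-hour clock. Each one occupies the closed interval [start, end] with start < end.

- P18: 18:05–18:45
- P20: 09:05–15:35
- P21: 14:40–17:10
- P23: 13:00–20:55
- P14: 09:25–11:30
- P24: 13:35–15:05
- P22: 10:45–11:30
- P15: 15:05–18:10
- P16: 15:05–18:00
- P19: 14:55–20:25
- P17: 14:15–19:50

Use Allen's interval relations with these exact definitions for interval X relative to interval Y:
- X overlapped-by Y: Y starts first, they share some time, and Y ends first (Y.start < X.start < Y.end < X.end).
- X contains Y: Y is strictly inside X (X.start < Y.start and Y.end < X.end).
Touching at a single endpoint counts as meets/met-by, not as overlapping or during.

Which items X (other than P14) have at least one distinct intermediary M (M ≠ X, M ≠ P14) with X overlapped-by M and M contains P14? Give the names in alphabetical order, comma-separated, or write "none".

Target P14 = [09:25, 11:30].
Intermediaries M with M contains P14: P20.
Via P20 — items with X overlapped-by P20: P15, P16, P17, P19, P21, P23.
Union: P15, P16, P17, P19, P21, P23.

P15, P16, P17, P19, P21, P23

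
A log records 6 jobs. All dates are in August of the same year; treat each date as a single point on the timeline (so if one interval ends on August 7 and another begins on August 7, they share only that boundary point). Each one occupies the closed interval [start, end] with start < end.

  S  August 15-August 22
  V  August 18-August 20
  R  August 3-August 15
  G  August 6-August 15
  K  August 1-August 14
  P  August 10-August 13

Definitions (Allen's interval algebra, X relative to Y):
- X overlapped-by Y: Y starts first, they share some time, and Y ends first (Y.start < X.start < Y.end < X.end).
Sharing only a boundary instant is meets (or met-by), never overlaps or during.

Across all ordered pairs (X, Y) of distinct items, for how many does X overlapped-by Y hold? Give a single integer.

Checking all 30 ordered pairs for relation 'overlapped-by'; matching pairs in alphabetical order:
(G, K): G overlapped-by K ✓
(R, K): R overlapped-by K ✓
Count: 2.

2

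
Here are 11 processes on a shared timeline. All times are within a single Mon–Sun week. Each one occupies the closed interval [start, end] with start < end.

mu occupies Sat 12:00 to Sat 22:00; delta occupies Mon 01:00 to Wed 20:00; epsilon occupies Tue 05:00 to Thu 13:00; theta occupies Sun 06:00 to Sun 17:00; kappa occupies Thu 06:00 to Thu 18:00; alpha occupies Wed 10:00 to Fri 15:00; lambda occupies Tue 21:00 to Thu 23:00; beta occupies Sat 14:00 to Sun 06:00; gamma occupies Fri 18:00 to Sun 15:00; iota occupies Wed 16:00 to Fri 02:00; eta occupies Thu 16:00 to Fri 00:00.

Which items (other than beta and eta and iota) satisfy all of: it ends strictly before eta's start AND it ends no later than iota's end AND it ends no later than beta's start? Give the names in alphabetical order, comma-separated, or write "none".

delta, epsilon

Conditions: its end is strictly before eta's start (X.end < Thu 16:00) AND its end is no later than iota's end (X.end <= Fri 02:00) AND its end is no later than beta's start (X.end <= Sat 14:00).
alpha: end Fri 15:00 < Thu 16:00? ✗; end Fri 15:00 <= Fri 02:00? ✗; end Fri 15:00 <= Sat 14:00? ✓ → no.
delta: end Wed 20:00 < Thu 16:00? ✓; end Wed 20:00 <= Fri 02:00? ✓; end Wed 20:00 <= Sat 14:00? ✓ → yes.
epsilon: end Thu 13:00 < Thu 16:00? ✓; end Thu 13:00 <= Fri 02:00? ✓; end Thu 13:00 <= Sat 14:00? ✓ → yes.
gamma: end Sun 15:00 < Thu 16:00? ✗; end Sun 15:00 <= Fri 02:00? ✗; end Sun 15:00 <= Sat 14:00? ✗ → no.
kappa: end Thu 18:00 < Thu 16:00? ✗; end Thu 18:00 <= Fri 02:00? ✓; end Thu 18:00 <= Sat 14:00? ✓ → no.
lambda: end Thu 23:00 < Thu 16:00? ✗; end Thu 23:00 <= Fri 02:00? ✓; end Thu 23:00 <= Sat 14:00? ✓ → no.
mu: end Sat 22:00 < Thu 16:00? ✗; end Sat 22:00 <= Fri 02:00? ✗; end Sat 22:00 <= Sat 14:00? ✗ → no.
theta: end Sun 17:00 < Thu 16:00? ✗; end Sun 17:00 <= Fri 02:00? ✗; end Sun 17:00 <= Sat 14:00? ✗ → no.
Result: delta, epsilon.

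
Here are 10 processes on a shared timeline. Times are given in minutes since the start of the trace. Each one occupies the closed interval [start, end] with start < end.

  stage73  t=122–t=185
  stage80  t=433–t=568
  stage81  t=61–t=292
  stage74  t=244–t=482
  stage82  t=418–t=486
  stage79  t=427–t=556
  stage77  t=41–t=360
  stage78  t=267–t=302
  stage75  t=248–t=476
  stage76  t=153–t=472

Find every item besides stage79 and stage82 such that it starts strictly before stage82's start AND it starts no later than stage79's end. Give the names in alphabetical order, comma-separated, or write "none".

stage73, stage74, stage75, stage76, stage77, stage78, stage81

Conditions: its start is strictly before stage82's start (X.start < t=418) AND its start is no later than stage79's end (X.start <= t=556).
stage73: start t=122 < t=418? ✓; start t=122 <= t=556? ✓ → yes.
stage74: start t=244 < t=418? ✓; start t=244 <= t=556? ✓ → yes.
stage75: start t=248 < t=418? ✓; start t=248 <= t=556? ✓ → yes.
stage76: start t=153 < t=418? ✓; start t=153 <= t=556? ✓ → yes.
stage77: start t=41 < t=418? ✓; start t=41 <= t=556? ✓ → yes.
stage78: start t=267 < t=418? ✓; start t=267 <= t=556? ✓ → yes.
stage80: start t=433 < t=418? ✗; start t=433 <= t=556? ✓ → no.
stage81: start t=61 < t=418? ✓; start t=61 <= t=556? ✓ → yes.
Result: stage73, stage74, stage75, stage76, stage77, stage78, stage81.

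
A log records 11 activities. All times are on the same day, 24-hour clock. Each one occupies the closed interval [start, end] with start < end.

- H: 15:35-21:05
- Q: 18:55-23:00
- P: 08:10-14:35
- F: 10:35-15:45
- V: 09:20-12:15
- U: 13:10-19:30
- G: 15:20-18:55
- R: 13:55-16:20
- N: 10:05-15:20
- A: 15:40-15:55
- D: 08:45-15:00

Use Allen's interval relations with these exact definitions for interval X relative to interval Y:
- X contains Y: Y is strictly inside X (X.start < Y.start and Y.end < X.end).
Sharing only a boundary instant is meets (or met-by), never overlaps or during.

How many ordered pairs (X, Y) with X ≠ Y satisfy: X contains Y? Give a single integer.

Checking all 110 ordered pairs for relation 'contains'; matching pairs in alphabetical order:
(D, V): D contains V ✓
(G, A): G contains A ✓
(H, A): H contains A ✓
(P, V): P contains V ✓
(R, A): R contains A ✓
(U, A): U contains A ✓
(U, G): U contains G ✓
(U, R): U contains R ✓
Count: 8.

8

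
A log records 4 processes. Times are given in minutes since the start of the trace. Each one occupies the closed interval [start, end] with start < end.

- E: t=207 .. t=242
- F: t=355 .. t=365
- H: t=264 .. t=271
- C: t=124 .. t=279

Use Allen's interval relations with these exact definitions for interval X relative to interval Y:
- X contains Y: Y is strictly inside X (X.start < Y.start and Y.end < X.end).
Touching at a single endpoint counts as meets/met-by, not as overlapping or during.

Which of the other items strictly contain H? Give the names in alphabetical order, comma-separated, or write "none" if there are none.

C

Target H = [t=264, t=271].
C [t=124, t=279] → contains → yes.
E [t=207, t=242] → before → no.
F [t=355, t=365] → after → no.
Result: C.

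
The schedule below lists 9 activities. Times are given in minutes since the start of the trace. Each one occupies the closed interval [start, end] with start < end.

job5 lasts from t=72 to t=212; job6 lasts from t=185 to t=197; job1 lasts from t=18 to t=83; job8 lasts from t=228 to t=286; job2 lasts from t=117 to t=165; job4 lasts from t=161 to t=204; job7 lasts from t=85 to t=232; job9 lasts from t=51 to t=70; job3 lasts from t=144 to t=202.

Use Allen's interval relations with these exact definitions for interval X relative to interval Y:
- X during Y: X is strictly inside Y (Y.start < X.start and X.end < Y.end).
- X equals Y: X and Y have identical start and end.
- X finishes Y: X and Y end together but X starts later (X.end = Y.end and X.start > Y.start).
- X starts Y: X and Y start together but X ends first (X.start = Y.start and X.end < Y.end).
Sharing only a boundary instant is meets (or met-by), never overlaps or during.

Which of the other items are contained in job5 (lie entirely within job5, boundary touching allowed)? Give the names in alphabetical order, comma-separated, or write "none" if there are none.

job2, job3, job4, job6

Target job5 = [t=72, t=212].
job1 [t=18, t=83] → overlaps → no.
job2 [t=117, t=165] → during → yes.
job3 [t=144, t=202] → during → yes.
job4 [t=161, t=204] → during → yes.
job6 [t=185, t=197] → during → yes.
job7 [t=85, t=232] → overlapped-by → no.
job8 [t=228, t=286] → after → no.
job9 [t=51, t=70] → before → no.
Result: job2, job3, job4, job6.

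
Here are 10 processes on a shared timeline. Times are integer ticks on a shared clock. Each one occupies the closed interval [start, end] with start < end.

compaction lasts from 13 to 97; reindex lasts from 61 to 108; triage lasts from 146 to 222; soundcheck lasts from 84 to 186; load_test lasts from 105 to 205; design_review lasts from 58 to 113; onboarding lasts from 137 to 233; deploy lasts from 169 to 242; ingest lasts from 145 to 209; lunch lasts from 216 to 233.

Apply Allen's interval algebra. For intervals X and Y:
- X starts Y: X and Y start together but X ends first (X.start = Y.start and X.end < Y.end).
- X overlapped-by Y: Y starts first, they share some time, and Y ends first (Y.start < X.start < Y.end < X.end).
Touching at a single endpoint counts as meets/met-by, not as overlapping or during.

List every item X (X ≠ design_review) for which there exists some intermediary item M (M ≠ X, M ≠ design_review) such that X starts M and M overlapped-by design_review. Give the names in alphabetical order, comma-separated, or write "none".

Target design_review = [58, 113].
Intermediaries M with M overlapped-by design_review: load_test, soundcheck.
Via load_test — items with X starts load_test: none.
Via soundcheck — items with X starts soundcheck: none.
Union: none.

none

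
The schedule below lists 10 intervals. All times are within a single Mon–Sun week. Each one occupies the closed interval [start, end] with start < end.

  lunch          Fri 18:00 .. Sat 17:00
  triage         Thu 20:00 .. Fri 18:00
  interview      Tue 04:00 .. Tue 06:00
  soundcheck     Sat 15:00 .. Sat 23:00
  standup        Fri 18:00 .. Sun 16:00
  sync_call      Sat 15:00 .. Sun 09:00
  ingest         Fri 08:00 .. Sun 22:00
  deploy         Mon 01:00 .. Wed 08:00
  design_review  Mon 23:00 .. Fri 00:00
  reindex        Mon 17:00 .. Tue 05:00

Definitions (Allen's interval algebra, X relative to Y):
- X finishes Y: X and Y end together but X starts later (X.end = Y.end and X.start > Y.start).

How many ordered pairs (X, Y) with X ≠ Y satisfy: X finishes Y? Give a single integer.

Checking all 90 ordered pairs for relation 'finishes'; matching pairs in alphabetical order:
No pair satisfies it.
Count: 0.

0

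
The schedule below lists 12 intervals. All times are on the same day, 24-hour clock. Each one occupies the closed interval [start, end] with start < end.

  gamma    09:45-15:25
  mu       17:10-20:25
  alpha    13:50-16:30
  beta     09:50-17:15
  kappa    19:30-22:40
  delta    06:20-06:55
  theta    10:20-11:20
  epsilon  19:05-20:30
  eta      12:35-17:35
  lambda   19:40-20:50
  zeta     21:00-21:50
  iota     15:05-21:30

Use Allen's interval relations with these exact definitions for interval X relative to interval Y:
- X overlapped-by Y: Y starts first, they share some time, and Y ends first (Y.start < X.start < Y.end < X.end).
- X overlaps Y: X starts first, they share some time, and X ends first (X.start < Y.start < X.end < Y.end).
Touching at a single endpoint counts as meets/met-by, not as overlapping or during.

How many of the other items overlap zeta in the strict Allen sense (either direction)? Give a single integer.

Target zeta = [21:00, 21:50].
alpha [13:50, 16:30] → before → no.
beta [09:50, 17:15] → before → no.
delta [06:20, 06:55] → before → no.
epsilon [19:05, 20:30] → before → no.
eta [12:35, 17:35] → before → no.
gamma [09:45, 15:25] → before → no.
iota [15:05, 21:30] → overlaps → counts.
kappa [19:30, 22:40] → contains → no.
lambda [19:40, 20:50] → before → no.
mu [17:10, 20:25] → before → no.
theta [10:20, 11:20] → before → no.
Total: 1.

1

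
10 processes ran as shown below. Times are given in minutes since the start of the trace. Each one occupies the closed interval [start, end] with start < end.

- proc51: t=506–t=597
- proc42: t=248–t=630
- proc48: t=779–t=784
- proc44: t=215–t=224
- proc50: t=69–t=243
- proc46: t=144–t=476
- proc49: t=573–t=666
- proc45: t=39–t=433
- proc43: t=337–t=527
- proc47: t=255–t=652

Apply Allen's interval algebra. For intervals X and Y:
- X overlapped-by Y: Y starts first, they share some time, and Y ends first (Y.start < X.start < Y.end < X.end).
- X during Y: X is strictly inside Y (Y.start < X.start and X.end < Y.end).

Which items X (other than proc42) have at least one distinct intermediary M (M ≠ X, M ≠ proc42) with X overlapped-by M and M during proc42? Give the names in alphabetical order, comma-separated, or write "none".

Target proc42 = [t=248, t=630].
Intermediaries M with M during proc42: proc43, proc51.
Via proc43 — items with X overlapped-by proc43: proc51.
Via proc51 — items with X overlapped-by proc51: proc49.
Union: proc49, proc51.

proc49, proc51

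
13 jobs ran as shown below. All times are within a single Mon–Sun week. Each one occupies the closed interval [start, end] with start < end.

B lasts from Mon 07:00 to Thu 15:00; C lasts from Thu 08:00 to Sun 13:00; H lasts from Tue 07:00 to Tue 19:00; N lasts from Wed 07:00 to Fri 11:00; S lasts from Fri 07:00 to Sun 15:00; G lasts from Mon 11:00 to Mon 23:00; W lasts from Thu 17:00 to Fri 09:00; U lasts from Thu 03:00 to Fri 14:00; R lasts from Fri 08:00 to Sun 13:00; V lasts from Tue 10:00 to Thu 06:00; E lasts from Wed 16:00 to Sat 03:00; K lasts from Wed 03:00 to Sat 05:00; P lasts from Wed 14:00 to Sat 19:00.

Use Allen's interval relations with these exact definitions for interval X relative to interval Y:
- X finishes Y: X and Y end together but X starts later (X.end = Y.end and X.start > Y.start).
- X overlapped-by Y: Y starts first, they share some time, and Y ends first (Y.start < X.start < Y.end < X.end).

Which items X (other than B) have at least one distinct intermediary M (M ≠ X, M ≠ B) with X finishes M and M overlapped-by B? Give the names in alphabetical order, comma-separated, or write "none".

R

Target B = [Mon 07:00, Thu 15:00].
Intermediaries M with M overlapped-by B: C, E, K, N, P, U.
Via C — items with X finishes C: R.
Via E — items with X finishes E: none.
Via K — items with X finishes K: none.
Via N — items with X finishes N: none.
Via P — items with X finishes P: none.
Via U — items with X finishes U: none.
Union: R.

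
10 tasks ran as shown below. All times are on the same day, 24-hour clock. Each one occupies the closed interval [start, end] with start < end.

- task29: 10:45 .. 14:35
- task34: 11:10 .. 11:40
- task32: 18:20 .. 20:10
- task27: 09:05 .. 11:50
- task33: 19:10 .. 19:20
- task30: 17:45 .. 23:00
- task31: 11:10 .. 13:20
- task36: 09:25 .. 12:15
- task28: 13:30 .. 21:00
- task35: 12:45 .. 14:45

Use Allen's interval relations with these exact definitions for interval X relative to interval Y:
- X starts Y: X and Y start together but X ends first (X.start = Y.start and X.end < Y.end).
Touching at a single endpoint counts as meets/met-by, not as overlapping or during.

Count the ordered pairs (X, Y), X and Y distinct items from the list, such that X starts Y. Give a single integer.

1

Checking all 90 ordered pairs for relation 'starts'; matching pairs in alphabetical order:
(task34, task31): task34 starts task31 ✓
Count: 1.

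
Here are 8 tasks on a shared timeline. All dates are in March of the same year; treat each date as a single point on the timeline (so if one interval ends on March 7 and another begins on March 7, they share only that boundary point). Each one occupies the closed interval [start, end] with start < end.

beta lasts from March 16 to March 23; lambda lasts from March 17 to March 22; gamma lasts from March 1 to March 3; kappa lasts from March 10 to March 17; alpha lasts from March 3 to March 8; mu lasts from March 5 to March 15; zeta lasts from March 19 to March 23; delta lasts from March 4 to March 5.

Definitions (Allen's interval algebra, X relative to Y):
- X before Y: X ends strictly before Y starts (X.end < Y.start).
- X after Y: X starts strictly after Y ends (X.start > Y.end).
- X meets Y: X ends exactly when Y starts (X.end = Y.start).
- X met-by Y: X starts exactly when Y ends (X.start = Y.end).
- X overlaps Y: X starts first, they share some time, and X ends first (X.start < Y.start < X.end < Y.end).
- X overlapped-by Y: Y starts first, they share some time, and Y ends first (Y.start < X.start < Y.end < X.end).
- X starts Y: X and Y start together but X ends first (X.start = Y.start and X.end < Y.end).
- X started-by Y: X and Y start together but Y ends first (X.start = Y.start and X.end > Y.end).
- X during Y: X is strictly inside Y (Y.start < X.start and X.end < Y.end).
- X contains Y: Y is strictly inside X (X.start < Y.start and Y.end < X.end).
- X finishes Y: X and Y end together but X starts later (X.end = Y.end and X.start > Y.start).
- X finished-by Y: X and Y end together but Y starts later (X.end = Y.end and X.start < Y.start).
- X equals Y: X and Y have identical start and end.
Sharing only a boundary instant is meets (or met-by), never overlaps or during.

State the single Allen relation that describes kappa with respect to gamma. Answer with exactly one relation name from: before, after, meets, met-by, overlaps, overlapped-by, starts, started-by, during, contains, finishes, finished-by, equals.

kappa = [March 10, March 17]; gamma = [March 1, March 3].
Compare endpoints: kappa.start > gamma.start, kappa.start > gamma.end, kappa.end > gamma.start, kappa.end > gamma.end.
That pattern is 'after'.

after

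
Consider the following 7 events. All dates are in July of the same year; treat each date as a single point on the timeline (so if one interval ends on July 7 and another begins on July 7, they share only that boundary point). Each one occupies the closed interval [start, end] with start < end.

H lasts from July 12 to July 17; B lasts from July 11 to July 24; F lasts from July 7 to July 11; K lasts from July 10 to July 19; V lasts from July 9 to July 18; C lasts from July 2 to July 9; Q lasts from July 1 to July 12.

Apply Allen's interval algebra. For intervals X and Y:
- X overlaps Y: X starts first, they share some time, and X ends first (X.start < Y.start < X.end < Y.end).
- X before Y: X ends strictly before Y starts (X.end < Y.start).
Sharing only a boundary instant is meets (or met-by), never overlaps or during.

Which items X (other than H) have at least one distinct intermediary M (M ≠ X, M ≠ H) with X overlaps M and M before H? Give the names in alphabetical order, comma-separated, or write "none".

Target H = [July 12, July 17].
Intermediaries M with M before H: C, F.
Via C — items with X overlaps C: none.
Via F — items with X overlaps F: C.
Union: C.

C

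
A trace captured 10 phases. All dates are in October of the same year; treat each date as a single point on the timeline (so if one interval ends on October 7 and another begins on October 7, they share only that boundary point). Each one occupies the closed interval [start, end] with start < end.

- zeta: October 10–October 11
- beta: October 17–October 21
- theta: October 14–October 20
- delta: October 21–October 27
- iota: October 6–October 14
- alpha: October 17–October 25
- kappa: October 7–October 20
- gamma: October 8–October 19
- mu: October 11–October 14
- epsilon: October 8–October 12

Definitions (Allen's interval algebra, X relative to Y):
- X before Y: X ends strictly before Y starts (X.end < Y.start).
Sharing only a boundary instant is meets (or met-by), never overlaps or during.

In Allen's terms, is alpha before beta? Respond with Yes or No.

alpha = [October 17, October 25], beta = [October 17, October 21].
Actual relation of alpha to beta: started-by.
Asked whether 'before' holds → No.

No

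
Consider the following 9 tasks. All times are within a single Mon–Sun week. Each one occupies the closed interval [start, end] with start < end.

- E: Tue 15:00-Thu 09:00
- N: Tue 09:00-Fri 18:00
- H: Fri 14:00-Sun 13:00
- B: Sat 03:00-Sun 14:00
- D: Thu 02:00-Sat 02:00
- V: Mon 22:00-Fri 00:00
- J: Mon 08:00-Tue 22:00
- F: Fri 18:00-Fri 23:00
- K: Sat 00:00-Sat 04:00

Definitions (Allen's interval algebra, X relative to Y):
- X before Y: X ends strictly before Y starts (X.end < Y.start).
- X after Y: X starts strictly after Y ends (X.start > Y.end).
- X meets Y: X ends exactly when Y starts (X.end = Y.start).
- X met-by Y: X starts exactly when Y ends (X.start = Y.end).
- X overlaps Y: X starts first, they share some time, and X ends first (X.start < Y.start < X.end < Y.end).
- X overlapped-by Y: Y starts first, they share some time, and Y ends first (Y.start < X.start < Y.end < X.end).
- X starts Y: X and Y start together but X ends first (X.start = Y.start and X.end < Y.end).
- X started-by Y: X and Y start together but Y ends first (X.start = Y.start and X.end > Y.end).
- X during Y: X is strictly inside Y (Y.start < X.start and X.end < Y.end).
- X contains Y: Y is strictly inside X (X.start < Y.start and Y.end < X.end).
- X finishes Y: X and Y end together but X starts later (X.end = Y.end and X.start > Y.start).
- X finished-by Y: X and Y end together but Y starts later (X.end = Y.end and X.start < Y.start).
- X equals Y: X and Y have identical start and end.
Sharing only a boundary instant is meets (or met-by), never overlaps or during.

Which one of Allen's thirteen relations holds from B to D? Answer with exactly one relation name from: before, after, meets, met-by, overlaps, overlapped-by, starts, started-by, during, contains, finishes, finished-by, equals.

B = [Sat 03:00, Sun 14:00]; D = [Thu 02:00, Sat 02:00].
Compare endpoints: B.start > D.start, B.start > D.end, B.end > D.start, B.end > D.end.
That pattern is 'after'.

after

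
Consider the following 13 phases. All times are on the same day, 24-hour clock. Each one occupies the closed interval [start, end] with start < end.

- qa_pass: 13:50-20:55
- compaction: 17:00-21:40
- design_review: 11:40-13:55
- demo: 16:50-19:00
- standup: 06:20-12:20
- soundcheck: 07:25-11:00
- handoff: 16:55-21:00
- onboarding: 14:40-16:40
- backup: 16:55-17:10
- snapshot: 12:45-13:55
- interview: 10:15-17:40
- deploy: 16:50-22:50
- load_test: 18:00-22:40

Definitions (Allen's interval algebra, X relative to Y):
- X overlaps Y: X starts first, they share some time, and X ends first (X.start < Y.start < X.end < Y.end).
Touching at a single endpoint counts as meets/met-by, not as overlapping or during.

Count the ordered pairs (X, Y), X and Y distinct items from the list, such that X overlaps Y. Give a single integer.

21

Checking all 156 ordered pairs for relation 'overlaps'; matching pairs in alphabetical order:
(backup, compaction): backup overlaps compaction ✓
(compaction, load_test): compaction overlaps load_test ✓
(demo, compaction): demo overlaps compaction ✓
(demo, handoff): demo overlaps handoff ✓
(demo, load_test): demo overlaps load_test ✓
(design_review, qa_pass): design_review overlaps qa_pass ✓
(handoff, compaction): handoff overlaps compaction ✓
(handoff, load_test): handoff overlaps load_test ✓
(interview, compaction): interview overlaps compaction ✓
(interview, demo): interview overlaps demo ✓
(interview, deploy): interview overlaps deploy ✓
(interview, handoff): interview overlaps handoff ✓
(interview, qa_pass): interview overlaps qa_pass ✓
(qa_pass, compaction): qa_pass overlaps compaction ✓
(qa_pass, deploy): qa_pass overlaps deploy ✓
(qa_pass, handoff): qa_pass overlaps handoff ✓
(qa_pass, load_test): qa_pass overlaps load_test ✓
(snapshot, qa_pass): snapshot overlaps qa_pass ✓
(soundcheck, interview): soundcheck overlaps interview ✓
(standup, design_review): standup overlaps design_review ✓
(standup, interview): standup overlaps interview ✓
Count: 21.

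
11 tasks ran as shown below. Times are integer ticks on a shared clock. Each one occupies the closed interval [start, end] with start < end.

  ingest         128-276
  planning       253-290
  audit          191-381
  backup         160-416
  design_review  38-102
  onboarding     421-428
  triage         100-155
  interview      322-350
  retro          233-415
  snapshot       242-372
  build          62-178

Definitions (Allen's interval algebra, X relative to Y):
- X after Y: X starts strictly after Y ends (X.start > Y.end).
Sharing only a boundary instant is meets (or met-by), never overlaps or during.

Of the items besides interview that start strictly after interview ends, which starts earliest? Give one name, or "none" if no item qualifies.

onboarding

Target interview = [322, 350].
audit [191, 381] → contains → excluded.
backup [160, 416] → contains → excluded.
build [62, 178] → before → excluded.
design_review [38, 102] → before → excluded.
ingest [128, 276] → before → excluded.
onboarding [421, 428] → after → candidate.
planning [253, 290] → before → excluded.
retro [233, 415] → contains → excluded.
snapshot [242, 372] → contains → excluded.
triage [100, 155] → before → excluded.
Among candidates, earliest start is 421 → onboarding.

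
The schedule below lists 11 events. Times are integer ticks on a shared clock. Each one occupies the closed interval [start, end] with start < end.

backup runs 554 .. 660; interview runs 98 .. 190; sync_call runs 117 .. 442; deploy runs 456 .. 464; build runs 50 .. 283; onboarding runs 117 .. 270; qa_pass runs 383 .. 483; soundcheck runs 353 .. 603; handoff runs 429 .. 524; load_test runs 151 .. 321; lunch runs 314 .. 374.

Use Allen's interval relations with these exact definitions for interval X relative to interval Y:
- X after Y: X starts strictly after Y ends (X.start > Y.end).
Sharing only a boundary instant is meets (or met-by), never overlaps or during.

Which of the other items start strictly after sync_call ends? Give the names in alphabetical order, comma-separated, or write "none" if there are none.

backup, deploy

Target sync_call = [117, 442].
backup [554, 660] → after → yes.
build [50, 283] → overlaps → no.
deploy [456, 464] → after → yes.
handoff [429, 524] → overlapped-by → no.
interview [98, 190] → overlaps → no.
load_test [151, 321] → during → no.
lunch [314, 374] → during → no.
onboarding [117, 270] → starts → no.
qa_pass [383, 483] → overlapped-by → no.
soundcheck [353, 603] → overlapped-by → no.
Result: backup, deploy.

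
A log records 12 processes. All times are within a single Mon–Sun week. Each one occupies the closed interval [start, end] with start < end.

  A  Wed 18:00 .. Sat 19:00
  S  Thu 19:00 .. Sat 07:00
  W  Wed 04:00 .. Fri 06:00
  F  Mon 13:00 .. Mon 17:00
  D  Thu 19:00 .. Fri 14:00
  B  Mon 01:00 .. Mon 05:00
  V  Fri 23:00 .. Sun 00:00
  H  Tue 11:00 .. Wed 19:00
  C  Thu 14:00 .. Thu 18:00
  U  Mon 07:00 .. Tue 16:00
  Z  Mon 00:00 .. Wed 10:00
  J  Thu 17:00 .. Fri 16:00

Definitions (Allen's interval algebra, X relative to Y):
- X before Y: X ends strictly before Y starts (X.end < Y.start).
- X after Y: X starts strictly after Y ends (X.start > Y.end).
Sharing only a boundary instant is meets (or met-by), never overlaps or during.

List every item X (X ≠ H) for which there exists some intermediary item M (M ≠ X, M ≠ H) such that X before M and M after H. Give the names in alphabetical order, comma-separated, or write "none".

B, C, D, F, J, U, W, Z

Target H = [Tue 11:00, Wed 19:00].
Intermediaries M with M after H: C, D, J, S, V.
Via C — items with X before C: B, F, U, Z.
Via D — items with X before D: B, C, F, U, Z.
Via J — items with X before J: B, F, U, Z.
Via S — items with X before S: B, C, F, U, Z.
Via V — items with X before V: B, C, D, F, J, U, W, Z.
Union: B, C, D, F, J, U, W, Z.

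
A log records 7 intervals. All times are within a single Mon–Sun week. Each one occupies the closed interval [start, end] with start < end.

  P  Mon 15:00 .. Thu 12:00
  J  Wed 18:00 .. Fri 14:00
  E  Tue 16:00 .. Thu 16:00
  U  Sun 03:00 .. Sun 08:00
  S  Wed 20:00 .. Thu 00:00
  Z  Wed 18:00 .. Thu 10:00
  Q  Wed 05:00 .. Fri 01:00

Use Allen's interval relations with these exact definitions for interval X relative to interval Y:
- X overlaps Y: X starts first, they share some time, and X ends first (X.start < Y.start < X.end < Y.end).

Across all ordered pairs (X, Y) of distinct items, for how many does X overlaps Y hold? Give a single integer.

6

Checking all 42 ordered pairs for relation 'overlaps'; matching pairs in alphabetical order:
(E, J): E overlaps J ✓
(E, Q): E overlaps Q ✓
(P, E): P overlaps E ✓
(P, J): P overlaps J ✓
(P, Q): P overlaps Q ✓
(Q, J): Q overlaps J ✓
Count: 6.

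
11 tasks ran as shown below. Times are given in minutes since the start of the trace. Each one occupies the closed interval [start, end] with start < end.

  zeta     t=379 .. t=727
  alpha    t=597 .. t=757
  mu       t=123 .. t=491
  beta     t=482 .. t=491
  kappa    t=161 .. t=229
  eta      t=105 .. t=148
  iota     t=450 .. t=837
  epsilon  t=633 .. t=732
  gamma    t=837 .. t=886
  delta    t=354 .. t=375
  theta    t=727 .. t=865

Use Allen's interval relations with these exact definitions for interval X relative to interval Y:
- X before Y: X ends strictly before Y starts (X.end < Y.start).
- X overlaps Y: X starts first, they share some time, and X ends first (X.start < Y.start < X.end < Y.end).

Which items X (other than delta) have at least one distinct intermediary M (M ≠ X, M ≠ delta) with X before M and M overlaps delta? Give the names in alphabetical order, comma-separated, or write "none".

Target delta = [t=354, t=375].
Intermediaries M with M overlaps delta: none.
Union: none.

none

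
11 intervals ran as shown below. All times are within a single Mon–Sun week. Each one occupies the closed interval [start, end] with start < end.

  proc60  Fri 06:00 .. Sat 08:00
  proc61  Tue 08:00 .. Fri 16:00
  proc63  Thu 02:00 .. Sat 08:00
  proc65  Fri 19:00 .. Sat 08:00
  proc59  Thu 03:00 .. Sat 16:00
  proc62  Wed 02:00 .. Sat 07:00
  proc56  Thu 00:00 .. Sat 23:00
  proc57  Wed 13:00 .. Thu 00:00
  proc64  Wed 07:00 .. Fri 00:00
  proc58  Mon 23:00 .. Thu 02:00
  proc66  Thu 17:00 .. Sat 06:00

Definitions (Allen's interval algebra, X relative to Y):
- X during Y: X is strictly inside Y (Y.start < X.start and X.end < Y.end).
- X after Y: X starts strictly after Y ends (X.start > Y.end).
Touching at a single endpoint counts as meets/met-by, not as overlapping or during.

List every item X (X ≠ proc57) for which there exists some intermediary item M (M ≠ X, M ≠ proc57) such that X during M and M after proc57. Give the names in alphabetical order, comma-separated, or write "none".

Target proc57 = [Wed 13:00, Thu 00:00].
Intermediaries M with M after proc57: proc59, proc60, proc63, proc65, proc66.
Via proc59 — items with X during proc59: proc60, proc65, proc66.
Via proc60 — items with X during proc60: none.
Via proc63 — items with X during proc63: proc66.
Via proc65 — items with X during proc65: none.
Via proc66 — items with X during proc66: none.
Union: proc60, proc65, proc66.

proc60, proc65, proc66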